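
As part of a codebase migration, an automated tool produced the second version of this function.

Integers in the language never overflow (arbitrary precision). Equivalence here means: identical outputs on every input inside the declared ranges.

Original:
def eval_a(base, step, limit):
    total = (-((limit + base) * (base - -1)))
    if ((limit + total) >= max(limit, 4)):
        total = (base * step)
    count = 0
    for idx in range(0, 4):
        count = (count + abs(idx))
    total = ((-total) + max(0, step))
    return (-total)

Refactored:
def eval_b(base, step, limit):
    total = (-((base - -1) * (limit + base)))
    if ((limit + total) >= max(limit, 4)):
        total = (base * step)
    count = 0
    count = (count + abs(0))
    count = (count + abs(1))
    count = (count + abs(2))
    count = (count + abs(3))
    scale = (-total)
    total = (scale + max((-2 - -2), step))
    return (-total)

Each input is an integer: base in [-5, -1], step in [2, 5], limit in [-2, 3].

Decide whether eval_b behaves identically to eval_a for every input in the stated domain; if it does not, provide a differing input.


Behavior is preserved: although arithmetic usage differs; and loop structure differs; and local variable names differ; and constant usage differs; and statement counts differ; and min/max/abs usage differs, the outputs never diverge.
Spot check at base=-2, step=3, limit=-2 — eval_a: total=-4, then ((limit + total) >= max(limit, 4)) is false, then count=0, then (idx=0), then count=0, then (idx=1), then count=1, then (idx=2), then count=3, then (idx=3), then count=6, then total=7, then returns -7. eval_b: total=-4, then ((limit + total) >= max(limit, 4)) is false, then count=0, then count=0, then count=1, then count=3, then count=6, then scale=4, then total=7, then returns -7. Both give -7.
Sweeping the whole domain (120 inputs) finds no disagreement.
verdict: equivalent


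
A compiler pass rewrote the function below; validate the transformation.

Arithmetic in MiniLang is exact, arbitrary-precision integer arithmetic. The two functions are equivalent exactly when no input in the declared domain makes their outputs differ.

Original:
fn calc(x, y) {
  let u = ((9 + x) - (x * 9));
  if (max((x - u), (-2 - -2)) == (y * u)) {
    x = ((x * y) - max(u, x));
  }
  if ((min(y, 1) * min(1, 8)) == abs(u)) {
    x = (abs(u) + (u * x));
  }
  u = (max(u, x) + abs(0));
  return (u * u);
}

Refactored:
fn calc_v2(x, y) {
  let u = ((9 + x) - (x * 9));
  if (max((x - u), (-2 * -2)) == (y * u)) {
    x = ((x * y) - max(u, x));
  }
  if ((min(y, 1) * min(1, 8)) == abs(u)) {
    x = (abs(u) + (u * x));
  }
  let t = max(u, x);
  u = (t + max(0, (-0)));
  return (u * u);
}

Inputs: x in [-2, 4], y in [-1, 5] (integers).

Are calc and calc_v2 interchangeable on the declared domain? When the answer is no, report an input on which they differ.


At x=1, y=4: calc gives 4, calc_v2 gives 16.
verdict: not equivalent; witness: x=1, y=4


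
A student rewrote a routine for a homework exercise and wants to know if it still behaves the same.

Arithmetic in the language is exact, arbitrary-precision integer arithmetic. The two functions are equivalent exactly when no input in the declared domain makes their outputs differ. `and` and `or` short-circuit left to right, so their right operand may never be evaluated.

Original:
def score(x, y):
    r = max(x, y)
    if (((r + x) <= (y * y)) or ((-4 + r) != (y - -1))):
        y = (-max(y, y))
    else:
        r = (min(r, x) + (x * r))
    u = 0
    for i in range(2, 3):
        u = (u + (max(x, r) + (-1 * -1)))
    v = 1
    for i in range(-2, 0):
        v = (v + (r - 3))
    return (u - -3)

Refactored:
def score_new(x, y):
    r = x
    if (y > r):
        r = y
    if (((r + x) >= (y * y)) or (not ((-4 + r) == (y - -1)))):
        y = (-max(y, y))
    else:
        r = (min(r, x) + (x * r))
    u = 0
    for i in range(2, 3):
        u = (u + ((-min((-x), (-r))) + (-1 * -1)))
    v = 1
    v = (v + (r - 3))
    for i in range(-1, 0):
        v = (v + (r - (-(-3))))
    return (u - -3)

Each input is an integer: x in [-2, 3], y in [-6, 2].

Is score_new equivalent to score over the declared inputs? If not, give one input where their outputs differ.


Not equivalent: x=-1, y=-6 separates them (3 vs 4).
score: r := -1 | (((r + x) <= (y * y)) or ((-4 + r) != (y - -1))): true | y := 6 | u := 0 | iter i=2: | u := 0 | v := 1 | iter i=-2: | v := -3 | iter i=-1: | v := -7 | result 3
score_new: r := -1 | (y > r): false | (((r + x) >= (y * y)) or (not ((-4 + r) == (y - -1)))): false | r := 0 | u := 0 | iter i=2: | u := 1 | v := 1 | v := -2 | iter i=-1: | v := -5 | result 4
verdict: not equivalent; witness: x=-1, y=-6


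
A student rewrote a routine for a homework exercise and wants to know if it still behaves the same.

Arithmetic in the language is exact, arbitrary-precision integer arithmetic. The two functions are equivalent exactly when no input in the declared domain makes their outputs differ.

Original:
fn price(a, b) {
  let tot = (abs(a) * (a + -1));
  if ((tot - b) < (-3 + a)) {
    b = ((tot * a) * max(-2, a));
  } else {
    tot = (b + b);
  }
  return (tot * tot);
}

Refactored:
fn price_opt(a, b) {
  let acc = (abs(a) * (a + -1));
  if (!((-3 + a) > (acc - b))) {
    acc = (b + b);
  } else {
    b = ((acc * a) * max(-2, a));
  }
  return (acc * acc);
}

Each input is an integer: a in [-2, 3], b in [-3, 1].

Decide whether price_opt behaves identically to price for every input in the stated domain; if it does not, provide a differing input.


Although boolean connective usage differs, and comparison usage differs, and local variable names differ, 30/30 inputs agree.
verdict: equivalent


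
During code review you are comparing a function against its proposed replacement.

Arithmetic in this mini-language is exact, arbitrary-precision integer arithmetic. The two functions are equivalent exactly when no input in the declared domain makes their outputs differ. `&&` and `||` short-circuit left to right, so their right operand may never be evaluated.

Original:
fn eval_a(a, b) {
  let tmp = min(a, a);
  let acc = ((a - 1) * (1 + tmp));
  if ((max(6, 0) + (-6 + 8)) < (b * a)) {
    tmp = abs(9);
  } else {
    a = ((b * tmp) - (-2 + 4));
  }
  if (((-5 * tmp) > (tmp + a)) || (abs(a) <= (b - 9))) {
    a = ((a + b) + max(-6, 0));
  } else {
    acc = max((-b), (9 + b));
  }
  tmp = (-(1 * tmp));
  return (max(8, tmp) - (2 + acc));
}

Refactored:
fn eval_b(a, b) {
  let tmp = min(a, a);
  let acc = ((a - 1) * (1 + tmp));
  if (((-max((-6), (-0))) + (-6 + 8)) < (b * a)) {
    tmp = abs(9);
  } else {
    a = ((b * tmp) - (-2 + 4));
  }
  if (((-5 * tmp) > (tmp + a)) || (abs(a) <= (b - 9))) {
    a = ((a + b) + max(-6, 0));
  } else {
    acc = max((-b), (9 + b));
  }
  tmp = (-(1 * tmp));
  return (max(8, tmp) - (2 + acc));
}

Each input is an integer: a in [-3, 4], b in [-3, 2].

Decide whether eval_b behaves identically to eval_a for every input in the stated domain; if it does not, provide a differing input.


The rewrite breaks on a=-3, b=-2, where the results are -2 and -1.
eval_a: tmp := -3 | acc := 8 | ((max(6, 0) + (-6 + 8)) < (b * a)): false | a := 4 | (((-5 * tmp) > (tmp + a)) || (abs(a) <= (b - 9))): true | a := 2 | tmp := 3 | result -2
eval_b: tmp := -3 | acc := 8 | (((-max((-6), (-0))) + (-6 + 8)) < (b * a)): true | tmp := 9 | (((-5 * tmp) > (tmp + a)) || (abs(a) <= (b - 9))): false | acc := 7 | tmp := -9 | result -1
verdict: not equivalent; witness: a=-3, b=-2


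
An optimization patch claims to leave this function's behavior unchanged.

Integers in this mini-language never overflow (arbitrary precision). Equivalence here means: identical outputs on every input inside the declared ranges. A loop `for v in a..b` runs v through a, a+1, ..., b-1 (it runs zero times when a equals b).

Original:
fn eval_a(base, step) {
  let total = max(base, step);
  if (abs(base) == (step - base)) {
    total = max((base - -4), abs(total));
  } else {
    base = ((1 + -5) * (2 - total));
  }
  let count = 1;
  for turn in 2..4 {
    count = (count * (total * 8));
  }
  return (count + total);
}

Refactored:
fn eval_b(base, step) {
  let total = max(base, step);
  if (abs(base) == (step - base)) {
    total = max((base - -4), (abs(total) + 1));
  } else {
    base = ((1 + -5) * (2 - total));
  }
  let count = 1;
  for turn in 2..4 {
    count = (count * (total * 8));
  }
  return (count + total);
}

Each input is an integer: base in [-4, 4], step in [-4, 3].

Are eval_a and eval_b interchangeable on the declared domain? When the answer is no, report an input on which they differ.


On input base=-4, step=0, eval_a returns 0 while eval_b returns 65.
verdict: not equivalent; witness: base=-4, step=0


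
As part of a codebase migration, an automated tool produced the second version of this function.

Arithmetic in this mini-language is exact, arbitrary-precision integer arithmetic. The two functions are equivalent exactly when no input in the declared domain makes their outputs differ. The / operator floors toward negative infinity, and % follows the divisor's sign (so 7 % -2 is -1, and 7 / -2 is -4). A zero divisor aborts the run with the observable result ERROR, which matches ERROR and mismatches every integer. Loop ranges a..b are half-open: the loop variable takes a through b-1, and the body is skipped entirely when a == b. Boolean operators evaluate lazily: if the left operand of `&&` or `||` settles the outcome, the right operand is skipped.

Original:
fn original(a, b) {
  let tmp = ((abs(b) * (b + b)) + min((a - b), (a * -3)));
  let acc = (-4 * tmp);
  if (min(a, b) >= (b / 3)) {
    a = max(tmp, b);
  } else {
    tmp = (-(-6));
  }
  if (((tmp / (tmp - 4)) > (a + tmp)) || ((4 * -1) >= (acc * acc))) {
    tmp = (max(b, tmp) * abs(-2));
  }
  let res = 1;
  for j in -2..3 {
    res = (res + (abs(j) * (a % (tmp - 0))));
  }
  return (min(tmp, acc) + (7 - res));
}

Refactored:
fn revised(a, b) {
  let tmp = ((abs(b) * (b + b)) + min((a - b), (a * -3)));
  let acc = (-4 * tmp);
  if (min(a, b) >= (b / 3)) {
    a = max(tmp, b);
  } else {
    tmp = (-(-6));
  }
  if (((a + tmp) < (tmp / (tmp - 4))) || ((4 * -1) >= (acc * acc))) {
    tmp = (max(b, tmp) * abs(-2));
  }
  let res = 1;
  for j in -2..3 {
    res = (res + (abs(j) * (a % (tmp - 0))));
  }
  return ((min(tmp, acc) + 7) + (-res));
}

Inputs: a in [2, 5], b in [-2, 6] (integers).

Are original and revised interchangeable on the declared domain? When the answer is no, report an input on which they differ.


Reading the diff, among the changes: arithmetic usage differs, comparison usage differs.
Tracing a=5, b=-2: original: tmp=-23, then acc=92, then (min(a, b) >= (b / 3)) is false, then tmp=6, then (((tmp / (tmp - 4)) > (a + tmp)) || ((4 * -1) >= (acc * acc))) is false, then res=1, then (j=-2), then res=11, then (j=-1), then res=16, then (j=0), then res=16, then (j=1), then res=21, then (j=2), then res=31, then returns -18 | revised: tmp=-23, then acc=92, then (min(a, b) >= (b / 3)) is false, then tmp=6, then (((a + tmp) < (tmp / (tmp - 4))) || ((4 * -1) >= (acc * acc))) is false, then res=1, then (j=-2), then res=11, then (j=-1), then res=16, then (j=0), then res=16, then (j=1), then res=21, then (j=2), then res=31, then returns -18 — matching result -18.
An exhaustive pass over the 36 declared inputs shows identical outputs.
verdict: equivalent


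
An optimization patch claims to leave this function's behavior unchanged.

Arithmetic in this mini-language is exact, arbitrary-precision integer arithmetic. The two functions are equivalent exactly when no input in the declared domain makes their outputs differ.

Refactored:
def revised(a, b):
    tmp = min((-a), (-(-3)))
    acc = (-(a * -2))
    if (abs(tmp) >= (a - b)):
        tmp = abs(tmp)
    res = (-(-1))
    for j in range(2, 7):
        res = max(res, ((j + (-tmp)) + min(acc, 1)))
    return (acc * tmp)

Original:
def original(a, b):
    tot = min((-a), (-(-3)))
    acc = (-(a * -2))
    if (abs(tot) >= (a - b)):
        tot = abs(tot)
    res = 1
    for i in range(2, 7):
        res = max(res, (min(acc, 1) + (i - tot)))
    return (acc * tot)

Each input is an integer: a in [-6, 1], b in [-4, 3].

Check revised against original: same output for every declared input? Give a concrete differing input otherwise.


Changes here: local variable names differ; and arithmetic usage differs; the full 64-point sweep finds no disagreement.
verdict: equivalent


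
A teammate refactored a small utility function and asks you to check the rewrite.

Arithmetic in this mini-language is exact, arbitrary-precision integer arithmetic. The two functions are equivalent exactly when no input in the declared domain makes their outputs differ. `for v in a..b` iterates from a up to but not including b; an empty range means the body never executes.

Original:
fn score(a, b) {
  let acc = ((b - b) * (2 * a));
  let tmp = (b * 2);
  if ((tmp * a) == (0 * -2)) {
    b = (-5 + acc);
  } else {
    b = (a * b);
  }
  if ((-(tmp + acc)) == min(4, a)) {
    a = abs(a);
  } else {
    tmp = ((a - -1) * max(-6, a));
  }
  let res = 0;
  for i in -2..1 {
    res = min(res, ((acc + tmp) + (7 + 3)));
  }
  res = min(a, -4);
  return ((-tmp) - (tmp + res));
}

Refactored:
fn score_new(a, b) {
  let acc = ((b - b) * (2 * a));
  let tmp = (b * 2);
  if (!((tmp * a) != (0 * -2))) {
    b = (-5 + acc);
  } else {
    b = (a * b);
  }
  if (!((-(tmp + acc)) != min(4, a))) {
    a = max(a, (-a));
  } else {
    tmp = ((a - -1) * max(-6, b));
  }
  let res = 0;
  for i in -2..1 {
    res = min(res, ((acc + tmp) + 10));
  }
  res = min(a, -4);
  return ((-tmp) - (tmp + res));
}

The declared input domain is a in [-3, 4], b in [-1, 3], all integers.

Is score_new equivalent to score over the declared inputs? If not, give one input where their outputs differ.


There is a counterexample at a=-3, b=-1: -8 on one side, 16 on the other.
score: acc := 0 | tmp := -2 | ((tmp * a) == (0 * -2)): false | b := 3 | ((-(tmp + acc)) == min(4, a)): false | tmp := 6 | res := 0 | iter i=-2: | res := 0 | iter i=-1: | res := 0 | iter i=0: | res := 0 | res := -4 | result -8
score_new: acc := 0 | tmp := -2 | (!((tmp * a) != (0 * -2))): false | b := 3 | (!((-(tmp + acc)) != min(4, a))): false | tmp := -6 | res := 0 | iter i=-2: | res := 0 | iter i=-1: | res := 0 | iter i=0: | res := 0 | res := -4 | result 16
verdict: not equivalent; witness: a=-3, b=-1


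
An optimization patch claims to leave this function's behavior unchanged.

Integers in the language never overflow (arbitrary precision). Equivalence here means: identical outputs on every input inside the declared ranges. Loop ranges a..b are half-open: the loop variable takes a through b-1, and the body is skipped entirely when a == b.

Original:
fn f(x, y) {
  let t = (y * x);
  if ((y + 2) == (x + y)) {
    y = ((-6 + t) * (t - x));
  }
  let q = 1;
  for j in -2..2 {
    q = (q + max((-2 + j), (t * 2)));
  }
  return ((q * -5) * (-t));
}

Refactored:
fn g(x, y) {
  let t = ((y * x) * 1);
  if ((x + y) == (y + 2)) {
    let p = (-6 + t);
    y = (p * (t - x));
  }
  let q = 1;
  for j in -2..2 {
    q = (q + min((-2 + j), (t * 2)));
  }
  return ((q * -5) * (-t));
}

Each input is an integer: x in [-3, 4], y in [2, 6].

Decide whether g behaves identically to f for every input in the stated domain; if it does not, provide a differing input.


These are not equivalent — on x=-3, y=2 the outputs split (270 vs 1410).
f: t := -6 | ((y + 2) == (x + y)): false | q := 1 | iter j=-2: | q := -3 | iter j=-1: | q := -6 | iter j=0: | q := -8 | iter j=1: | q := -9 | result 270
g: t := -6 | ((x + y) == (y + 2)): false | q := 1 | iter j=-2: | q := -11 | iter j=-1: | q := -23 | iter j=0: | q := -35 | iter j=1: | q := -47 | result 1410
verdict: not equivalent; witness: x=-3, y=2


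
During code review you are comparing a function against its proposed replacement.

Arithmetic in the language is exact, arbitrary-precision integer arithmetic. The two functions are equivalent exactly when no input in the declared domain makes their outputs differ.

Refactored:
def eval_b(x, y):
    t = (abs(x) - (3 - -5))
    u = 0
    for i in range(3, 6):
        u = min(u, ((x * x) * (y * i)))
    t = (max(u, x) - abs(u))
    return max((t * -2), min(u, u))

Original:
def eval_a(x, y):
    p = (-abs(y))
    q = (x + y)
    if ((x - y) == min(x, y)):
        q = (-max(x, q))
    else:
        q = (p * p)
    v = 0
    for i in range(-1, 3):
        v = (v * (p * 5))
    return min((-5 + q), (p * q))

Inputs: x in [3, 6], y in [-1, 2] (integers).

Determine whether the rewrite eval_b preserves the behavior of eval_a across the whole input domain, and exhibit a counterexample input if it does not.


On input x=3, y=-1, eval_a returns -4 while eval_b returns 84.
verdict: not equivalent; witness: x=3, y=-1


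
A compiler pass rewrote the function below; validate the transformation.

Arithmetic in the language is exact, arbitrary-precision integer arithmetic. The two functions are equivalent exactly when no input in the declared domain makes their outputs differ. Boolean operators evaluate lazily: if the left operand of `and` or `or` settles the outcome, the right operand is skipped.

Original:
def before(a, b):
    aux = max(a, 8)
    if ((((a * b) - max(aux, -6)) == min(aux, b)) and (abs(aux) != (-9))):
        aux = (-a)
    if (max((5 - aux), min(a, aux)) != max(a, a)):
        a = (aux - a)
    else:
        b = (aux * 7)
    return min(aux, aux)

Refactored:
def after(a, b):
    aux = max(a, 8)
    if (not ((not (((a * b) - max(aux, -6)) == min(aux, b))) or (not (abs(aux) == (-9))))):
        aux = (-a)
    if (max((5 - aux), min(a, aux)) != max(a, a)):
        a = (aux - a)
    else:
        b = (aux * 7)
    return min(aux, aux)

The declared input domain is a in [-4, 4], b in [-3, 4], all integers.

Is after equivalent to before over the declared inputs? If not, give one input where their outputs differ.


There is a counterexample at a=-3, b=-2: 3 on one side, 8 on the other.
before: aux becomes 8; next ((((a * b) - max(aux, -6)) == min(aux, b)) and (abs(aux) != (-9))) evaluates to true; next aux becomes 3; next (max((5 - aux), min(a, aux)) != max(a, a)) evaluates to true; next a becomes 6; next final value 3
after: aux becomes 8; next (not ((not (((a * b) - max(aux, -6)) == min(aux, b))) or (not (abs(aux) == (-9))))) evaluates to false; next (max((5 - aux), min(a, aux)) != max(a, a)) evaluates to false; next b becomes 56; next final value 8
verdict: not equivalent; witness: a=-3, b=-2


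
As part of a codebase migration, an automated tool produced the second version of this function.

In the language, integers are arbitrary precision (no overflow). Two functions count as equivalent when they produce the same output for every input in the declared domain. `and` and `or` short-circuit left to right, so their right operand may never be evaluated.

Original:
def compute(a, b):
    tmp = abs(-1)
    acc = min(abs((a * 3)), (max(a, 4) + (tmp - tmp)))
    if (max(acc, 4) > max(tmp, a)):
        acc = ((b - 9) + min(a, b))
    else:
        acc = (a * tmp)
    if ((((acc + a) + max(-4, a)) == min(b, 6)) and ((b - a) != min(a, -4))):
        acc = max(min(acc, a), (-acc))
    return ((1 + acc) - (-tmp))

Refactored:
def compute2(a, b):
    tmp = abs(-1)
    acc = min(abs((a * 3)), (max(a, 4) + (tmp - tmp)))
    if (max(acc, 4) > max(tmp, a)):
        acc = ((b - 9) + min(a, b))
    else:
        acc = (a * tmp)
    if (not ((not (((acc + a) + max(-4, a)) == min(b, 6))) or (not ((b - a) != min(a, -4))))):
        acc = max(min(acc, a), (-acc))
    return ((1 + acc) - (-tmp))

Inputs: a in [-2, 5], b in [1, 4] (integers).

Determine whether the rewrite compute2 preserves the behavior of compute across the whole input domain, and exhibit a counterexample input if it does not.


The two are interchangeable: boolean connective usage differs, and every declared input agrees.
Tracing a=2, b=3: compute: tmp := 1 | acc := 4 | (max(acc, 4) > max(tmp, a)): true | acc := -4 | ((((acc + a) + max(-4, a)) == min(b, 6)) and ((b - a) != min(a, -4))): false | result -2 | compute2: tmp := 1 | acc := 4 | (max(acc, 4) > max(tmp, a)): true | acc := -4 | (not ((not (((acc + a) + max(-4, a)) == min(b, 6))) or (not ((b - a) != min(a, -4))))): false | result -2 — matching result -2.
Every one of the 32 inputs gives matching results.
verdict: equivalent


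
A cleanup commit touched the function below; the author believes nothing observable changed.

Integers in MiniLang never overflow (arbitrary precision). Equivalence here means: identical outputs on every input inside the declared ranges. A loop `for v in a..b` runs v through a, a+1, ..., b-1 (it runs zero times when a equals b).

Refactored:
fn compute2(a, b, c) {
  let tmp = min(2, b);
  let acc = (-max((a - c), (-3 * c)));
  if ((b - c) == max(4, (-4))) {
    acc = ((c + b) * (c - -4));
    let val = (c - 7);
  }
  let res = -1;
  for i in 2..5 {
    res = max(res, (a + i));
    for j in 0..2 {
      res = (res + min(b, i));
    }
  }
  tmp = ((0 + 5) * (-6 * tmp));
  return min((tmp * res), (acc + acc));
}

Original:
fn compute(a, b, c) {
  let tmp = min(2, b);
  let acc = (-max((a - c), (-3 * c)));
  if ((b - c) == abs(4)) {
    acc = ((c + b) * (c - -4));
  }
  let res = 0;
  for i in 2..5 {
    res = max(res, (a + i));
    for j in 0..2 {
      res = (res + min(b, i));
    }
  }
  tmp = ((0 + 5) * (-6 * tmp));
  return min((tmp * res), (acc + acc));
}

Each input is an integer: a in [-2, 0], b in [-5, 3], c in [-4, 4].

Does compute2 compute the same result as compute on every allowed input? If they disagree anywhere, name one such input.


Equivalent. Although `0` became `-1`, no input in the stated domain can expose it.
An exhaustive pass over the 243 declared inputs shows identical outputs.
Spot check at a=-1, b=-4, c=-3 — compute: tmp = -4; acc = -9; ((b - c) == abs(4)) -> false; res = 0; [i=2]; res = 1; [j=0]; res = -3; [j=1]; res = -7; [i=3]; res = 2; [j=0]; res = -2; [j=1]; res = -6; [i=4]; res = 3; [j=0]; res = -1; [j=1]; res = -5; tmp = 120; return -600. compute2: tmp = -4; acc = -9; ((b - c) == max(4, (-4))) -> false; res = -1; [i=2]; res = 1; [j=0]; res = -3; [j=1]; res = -7; [i=3]; res = 2; [j=0]; res = -2; [j=1]; res = -6; [i=4]; res = 3; [j=0]; res = -1; [j=1]; res = -5; tmp = 120; return -600. Both give -600.
verdict: equivalent


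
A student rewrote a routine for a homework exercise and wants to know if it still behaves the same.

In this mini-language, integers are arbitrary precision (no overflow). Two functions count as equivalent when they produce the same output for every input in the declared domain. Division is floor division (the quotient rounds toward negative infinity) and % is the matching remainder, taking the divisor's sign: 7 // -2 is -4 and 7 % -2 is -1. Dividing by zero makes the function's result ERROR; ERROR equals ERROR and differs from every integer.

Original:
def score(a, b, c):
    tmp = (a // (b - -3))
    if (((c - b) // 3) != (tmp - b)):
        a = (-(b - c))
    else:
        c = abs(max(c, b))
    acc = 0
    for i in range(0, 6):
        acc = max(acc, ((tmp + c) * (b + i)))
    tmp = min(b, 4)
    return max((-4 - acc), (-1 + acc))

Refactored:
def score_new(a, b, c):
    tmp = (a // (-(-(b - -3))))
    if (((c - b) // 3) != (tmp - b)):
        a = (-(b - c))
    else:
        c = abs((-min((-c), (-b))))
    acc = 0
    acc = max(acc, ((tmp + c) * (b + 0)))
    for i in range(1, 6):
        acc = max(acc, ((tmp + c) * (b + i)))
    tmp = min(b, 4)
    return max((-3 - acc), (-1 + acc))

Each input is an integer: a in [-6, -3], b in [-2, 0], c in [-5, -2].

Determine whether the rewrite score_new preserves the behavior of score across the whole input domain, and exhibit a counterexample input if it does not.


Equivalent. Although `-4` became `-3`, no input in the stated domain can expose it.
Every one of the 48 inputs gives matching results.
As a probe, take a=-3, b=0, c=-5: score runs tmp becomes -1; next (((c - b) // 3) != (tmp - b)) evaluates to true; next a becomes -5; next acc becomes 0; next at i=0:; next acc becomes 0; next at i=1:; next acc becomes 0; next at i=2:; next acc becomes 0; next at i=3:; next acc becomes 0; next at i=4:; next acc becomes 0; next at i=5:; next acc becomes 0; next tmp becomes 0; next final value -1; score_new runs tmp becomes -1; next (((c - b) // 3) != (tmp - b)) evaluates to true; next a becomes -5; next acc becomes 0; next acc becomes 0; next at i=1:; next acc becomes 0; next at i=2:; next acc becomes 0; next at i=3:; next acc becomes 0; next at i=4:; next acc becomes 0; next at i=5:; next acc becomes 0; next tmp becomes 0; next final value -1; both end at -1.
verdict: equivalent


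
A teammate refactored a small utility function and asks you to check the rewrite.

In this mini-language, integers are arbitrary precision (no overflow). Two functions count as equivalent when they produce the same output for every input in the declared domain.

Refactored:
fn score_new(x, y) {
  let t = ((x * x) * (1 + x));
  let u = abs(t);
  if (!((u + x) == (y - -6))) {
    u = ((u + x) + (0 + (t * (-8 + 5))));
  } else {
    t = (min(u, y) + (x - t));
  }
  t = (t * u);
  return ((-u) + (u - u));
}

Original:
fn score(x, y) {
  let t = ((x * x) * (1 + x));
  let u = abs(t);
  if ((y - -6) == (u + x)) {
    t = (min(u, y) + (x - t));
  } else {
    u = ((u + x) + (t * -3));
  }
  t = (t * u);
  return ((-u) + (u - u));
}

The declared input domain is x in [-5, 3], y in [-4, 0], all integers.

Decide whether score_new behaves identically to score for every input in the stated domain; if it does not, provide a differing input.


The two versions differ — the changes include constant usage differs; boolean connective usage differs; arithmetic usage differs.
One worked example (x=0, y=-4) — score: t becomes 0; next u becomes 0; next ((y - -6) == (u + x)) evaluates to false; next u becomes 0; next t becomes 0; next final value 0; score_new: t becomes 0; next u becomes 0; next (!((u + x) == (y - -6))) evaluates to true; next u becomes 0; next t becomes 0; next final value 0; agreement on 0.
Checked all 45 inputs in the declared domain: the outputs agree on every one.
verdict: equivalent


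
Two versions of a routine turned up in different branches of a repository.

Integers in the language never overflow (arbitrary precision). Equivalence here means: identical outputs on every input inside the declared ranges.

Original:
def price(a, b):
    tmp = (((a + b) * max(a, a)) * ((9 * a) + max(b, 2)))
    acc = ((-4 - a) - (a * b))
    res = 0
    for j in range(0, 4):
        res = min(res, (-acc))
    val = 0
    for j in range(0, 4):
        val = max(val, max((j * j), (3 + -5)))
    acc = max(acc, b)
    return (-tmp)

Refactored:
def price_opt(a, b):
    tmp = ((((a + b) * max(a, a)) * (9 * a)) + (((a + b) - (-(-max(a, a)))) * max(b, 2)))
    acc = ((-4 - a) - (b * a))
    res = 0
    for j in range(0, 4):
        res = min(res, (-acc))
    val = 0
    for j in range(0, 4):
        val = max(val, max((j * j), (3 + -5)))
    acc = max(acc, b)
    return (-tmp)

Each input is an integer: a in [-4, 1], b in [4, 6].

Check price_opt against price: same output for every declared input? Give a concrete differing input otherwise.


a=-4, b=4 yields 0 from price but -16 from price_opt.
verdict: not equivalent; witness: a=-4, b=4


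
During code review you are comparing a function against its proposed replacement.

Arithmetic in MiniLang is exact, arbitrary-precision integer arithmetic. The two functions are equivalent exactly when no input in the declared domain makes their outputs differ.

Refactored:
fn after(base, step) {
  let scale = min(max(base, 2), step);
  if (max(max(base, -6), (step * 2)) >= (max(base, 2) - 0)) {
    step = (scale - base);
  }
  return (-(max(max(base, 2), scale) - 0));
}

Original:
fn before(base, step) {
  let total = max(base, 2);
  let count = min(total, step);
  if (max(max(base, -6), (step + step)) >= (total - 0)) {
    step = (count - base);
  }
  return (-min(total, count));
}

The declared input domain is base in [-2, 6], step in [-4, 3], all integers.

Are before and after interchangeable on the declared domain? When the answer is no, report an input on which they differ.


There is a counterexample at base=-2, step=-4: 4 on one side, -2 on the other.
before: total = 2; count = -4; (max(max(base, -6), (step + step)) >= (total - 0)) -> false; return 4
after: scale = -4; (max(max(base, -6), (step * 2)) >= (max(base, 2) - 0)) -> false; return -2
verdict: not equivalent; witness: base=-2, step=-4


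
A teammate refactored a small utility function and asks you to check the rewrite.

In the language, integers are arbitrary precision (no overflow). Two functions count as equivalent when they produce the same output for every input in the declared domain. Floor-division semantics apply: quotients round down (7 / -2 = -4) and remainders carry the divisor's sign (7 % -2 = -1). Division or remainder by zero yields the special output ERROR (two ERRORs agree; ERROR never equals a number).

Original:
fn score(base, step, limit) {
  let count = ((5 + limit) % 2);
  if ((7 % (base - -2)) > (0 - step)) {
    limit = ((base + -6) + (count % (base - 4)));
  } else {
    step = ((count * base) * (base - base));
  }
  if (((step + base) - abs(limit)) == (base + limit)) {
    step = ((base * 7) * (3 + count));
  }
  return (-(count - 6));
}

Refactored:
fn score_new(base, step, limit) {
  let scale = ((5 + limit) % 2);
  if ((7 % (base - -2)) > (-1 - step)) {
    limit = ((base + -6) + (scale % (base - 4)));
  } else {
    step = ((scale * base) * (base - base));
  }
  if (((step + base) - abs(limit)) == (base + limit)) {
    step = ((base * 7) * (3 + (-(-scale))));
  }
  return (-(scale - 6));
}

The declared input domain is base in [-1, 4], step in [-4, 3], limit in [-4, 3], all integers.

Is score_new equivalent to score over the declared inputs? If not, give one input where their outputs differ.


There is a counterexample at base=4, step=-1, limit=-4: 5 on one side, ERROR on the other.
score: count becomes 1; next ((7 % (base - -2)) > (0 - step)) evaluates to false; next step becomes 0; next (((step + base) - abs(limit)) == (base + limit)) evaluates to true; next step becomes 112; next final value 5
score_new: scale becomes 1; next ((7 % (base - -2)) > (-1 - step)) evaluates to true; next hits division by zero so the output is ERROR
verdict: not equivalent; witness: base=4, step=-1, limit=-4


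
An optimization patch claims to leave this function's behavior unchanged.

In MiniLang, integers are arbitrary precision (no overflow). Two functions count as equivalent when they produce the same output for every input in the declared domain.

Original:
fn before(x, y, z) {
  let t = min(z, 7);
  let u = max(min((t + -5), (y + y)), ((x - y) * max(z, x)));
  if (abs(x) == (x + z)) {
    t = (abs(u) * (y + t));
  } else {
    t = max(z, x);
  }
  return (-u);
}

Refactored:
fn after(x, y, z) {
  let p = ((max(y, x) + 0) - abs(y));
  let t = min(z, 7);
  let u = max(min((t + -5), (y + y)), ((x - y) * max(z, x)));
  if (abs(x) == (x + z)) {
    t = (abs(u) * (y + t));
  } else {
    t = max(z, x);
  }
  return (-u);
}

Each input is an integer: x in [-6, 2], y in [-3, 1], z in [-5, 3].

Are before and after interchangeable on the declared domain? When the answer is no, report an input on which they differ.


The two are interchangeable: constant usage differs, plus min/max/abs usage differs, plus statement counts differ, plus local variable names differ, plus arithmetic usage differs, and every declared input agrees.
Tracing x=-4, y=-1, z=3: before: t=3, then u=-2, then (abs(x) == (x + z)) is false, then t=3, then returns 2 | after: p=-2, then t=3, then u=-2, then (abs(x) == (x + z)) is false, then t=3, then returns 2 — matching result 2.
Across all 405 domain points the two functions coincide.
verdict: equivalent


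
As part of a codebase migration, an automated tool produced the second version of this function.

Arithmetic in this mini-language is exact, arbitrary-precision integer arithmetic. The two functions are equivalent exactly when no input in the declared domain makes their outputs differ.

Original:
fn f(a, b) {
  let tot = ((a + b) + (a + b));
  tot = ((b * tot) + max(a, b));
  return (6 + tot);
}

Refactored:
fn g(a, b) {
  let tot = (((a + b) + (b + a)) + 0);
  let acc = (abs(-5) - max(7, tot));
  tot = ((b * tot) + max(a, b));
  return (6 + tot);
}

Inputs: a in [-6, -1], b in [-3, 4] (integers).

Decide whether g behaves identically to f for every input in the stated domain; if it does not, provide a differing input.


Equivalent — the differences include constant usage differs, plus min/max/abs usage differs, plus local variable names differ, plus arithmetic usage differs, plus statement counts differ, yet no declared input distinguishes the two.
As a probe, take a=-6, b=-1: f runs tot = -14; tot = 13; return 19; g runs tot = -14; acc = -2; tot = 13; return 19; both end at 19.
Sweeping the whole domain (48 inputs) finds no disagreement.
verdict: equivalent


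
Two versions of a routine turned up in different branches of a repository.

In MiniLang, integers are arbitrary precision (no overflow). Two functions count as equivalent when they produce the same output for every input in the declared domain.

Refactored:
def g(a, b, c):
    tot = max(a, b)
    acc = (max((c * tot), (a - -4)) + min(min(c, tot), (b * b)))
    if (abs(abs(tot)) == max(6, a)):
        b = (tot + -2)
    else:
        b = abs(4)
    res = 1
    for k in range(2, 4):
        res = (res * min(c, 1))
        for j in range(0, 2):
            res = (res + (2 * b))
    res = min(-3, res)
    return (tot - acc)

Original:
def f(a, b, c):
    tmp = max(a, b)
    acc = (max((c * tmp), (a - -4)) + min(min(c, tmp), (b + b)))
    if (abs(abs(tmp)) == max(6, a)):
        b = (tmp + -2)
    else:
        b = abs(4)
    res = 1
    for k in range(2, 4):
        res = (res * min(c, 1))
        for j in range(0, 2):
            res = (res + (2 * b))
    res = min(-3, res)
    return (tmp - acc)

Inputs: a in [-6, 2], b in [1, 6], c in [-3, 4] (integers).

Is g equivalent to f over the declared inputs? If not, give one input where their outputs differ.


Not equivalent: a=2, b=1, c=2 separates them (-6 vs -5).
f: tmp := 2 | acc := 8 | (abs(abs(tmp)) == max(6, a)): false | b := 4 | res := 1 | iter k=2: | res := 1 | iter j=0: | res := 9 | iter j=1: | res := 17 | iter k=3: | res := 17 | iter j=0: | res := 25 | iter j=1: | res := 33 | res := -3 | result -6
g: tot := 2 | acc := 7 | (abs(abs(tot)) == max(6, a)): false | b := 4 | res := 1 | iter k=2: | res := 1 | iter j=0: | res := 9 | iter j=1: | res := 17 | iter k=3: | res := 17 | iter j=0: | res := 25 | iter j=1: | res := 33 | res := -3 | result -5
verdict: not equivalent; witness: a=2, b=1, c=2


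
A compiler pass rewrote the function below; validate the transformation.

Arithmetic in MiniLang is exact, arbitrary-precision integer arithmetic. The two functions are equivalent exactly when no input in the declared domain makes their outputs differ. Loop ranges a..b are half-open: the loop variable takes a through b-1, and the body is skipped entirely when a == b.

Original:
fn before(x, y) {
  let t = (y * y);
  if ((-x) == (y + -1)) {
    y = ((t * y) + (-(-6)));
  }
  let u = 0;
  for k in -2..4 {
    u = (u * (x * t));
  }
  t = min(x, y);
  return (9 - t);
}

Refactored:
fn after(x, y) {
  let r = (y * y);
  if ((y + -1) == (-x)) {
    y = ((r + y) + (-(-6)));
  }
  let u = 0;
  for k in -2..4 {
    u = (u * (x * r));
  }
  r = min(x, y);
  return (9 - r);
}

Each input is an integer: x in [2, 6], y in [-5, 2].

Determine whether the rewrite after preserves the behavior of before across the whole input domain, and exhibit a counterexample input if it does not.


There is a counterexample at x=3, y=-2: 11 on one side, 6 on the other.
before: t=4, then ((-x) == (y + -1)) is true, then y=-2, then u=0, then (k=-2), then u=0, then (k=-1), then u=0, then (k=0), then u=0, then (k=1), then u=0, then (k=2), then u=0, then (k=3), then u=0, then t=-2, then returns 11
after: r=4, then ((y + -1) == (-x)) is true, then y=8, then u=0, then (k=-2), then u=0, then (k=-1), then u=0, then (k=0), then u=0, then (k=1), then u=0, then (k=2), then u=0, then (k=3), then u=0, then r=3, then returns 6
verdict: not equivalent; witness: x=3, y=-2


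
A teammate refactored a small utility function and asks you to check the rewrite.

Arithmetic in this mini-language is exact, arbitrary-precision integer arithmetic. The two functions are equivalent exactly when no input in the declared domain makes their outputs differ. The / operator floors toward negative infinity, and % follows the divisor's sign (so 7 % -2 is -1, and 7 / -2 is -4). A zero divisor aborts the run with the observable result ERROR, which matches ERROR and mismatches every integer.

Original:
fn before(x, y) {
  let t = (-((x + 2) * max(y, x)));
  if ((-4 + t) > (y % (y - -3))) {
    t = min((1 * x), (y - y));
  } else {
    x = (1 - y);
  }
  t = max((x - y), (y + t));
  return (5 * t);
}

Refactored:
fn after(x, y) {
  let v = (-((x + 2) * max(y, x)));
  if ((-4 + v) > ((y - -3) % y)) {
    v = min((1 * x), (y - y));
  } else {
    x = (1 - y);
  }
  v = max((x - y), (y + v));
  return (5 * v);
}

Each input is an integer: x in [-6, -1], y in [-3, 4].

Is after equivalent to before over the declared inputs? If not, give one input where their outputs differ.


Run the pair on x=-6, y=-3.
before: t = -12; division by zero -> ERROR
after: v = -12; ((-4 + v) > ((y - -3) % y)) -> false; x = 4; v = 7; return 35
ERROR against 35: the behavior changed.
verdict: not equivalent; witness: x=-6, y=-3


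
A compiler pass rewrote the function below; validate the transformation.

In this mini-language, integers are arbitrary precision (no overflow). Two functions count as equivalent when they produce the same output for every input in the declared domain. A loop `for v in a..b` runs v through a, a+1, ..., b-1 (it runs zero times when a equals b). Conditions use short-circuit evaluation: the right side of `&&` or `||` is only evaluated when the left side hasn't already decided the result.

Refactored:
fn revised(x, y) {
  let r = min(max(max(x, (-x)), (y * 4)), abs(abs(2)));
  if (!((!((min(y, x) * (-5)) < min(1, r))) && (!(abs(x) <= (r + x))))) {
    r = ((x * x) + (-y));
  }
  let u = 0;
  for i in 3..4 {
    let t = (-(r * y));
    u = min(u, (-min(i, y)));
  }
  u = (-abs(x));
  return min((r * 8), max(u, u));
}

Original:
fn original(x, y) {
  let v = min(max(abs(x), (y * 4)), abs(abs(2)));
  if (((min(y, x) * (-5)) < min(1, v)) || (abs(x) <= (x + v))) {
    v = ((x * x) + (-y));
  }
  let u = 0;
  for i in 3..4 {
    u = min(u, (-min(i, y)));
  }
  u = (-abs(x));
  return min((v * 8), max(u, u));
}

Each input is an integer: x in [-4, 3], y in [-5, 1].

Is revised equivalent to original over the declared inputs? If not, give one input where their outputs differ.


This is a faithful refactor — arithmetic usage differs; also min/max/abs usage differs; also local variable names differ; also statement counts differ; also boolean connective usage differs, but the computed results match everywhere.
One worked example (x=-4, y=-2) — original: v=2, then (((min(y, x) * (-5)) < min(1, v)) || (abs(x) <= (x + v))) is false, then u=0, then (i=3), then u=0, then u=-4, then returns -4; revised: r=2, then (!((!((min(y, x) * (-5)) < min(1, r))) && (!(abs(x) <= (r + x))))) is false, then u=0, then (i=3), then t=4, then u=0, then u=-4, then returns -4; agreement on -4.
Across all 56 domain points the two functions coincide.
verdict: equivalent


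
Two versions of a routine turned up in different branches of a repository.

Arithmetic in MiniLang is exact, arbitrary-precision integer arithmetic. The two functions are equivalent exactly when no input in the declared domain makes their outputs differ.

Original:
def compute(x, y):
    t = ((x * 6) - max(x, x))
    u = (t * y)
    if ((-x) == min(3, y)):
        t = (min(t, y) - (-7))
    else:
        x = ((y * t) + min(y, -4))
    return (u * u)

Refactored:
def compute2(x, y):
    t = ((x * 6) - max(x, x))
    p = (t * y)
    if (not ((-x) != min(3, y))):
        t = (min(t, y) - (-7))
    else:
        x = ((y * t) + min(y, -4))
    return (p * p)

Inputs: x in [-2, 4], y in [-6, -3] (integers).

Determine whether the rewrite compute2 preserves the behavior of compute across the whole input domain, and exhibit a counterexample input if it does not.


The two versions differ — the changes include boolean connective usage differs; local variable names differ; comparison usage differs.
Spot check at x=-1, y=-4 — compute: t=-5, then u=20, then ((-x) == min(3, y)) is false, then x=16, then returns 400. compute2: t=-5, then p=20, then (not ((-x) != min(3, y))) is false, then x=16, then returns 400. Both give 400.
An exhaustive pass over the 28 declared inputs shows identical outputs.
verdict: equivalent
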